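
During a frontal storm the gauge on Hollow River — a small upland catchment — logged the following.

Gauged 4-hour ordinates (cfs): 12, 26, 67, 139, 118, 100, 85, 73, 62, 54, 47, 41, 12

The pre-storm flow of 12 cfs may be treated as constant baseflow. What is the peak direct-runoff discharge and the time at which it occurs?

Subtracting baseflow gives direct-runoff ordinates: 0.0, 14.0, 55.0, 127.0, 106.0, 88.0, 73.0, 61.0, 50.0, 42.0, 35.0, 29.0, 0.0 cfs.
The maximum is 127.0 cfs, occurring at the reading for t = 12 h.

Q_p = 127.0 cfs at t = 12 h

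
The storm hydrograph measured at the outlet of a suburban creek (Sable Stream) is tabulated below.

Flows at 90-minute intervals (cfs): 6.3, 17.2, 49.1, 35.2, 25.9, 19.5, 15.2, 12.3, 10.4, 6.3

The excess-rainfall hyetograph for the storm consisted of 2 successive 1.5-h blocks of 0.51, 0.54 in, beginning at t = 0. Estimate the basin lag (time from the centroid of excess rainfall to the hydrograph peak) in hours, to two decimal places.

t_L ≈ 1.48 h

Centroid of excess rainfall: t_c = Σ P_i·t̄_i / ΣP_i = 1.5214 h (block centres at 0.75, 2.25 h).
Hydrograph peak occurs at t = 3 h, so basin lag t_L = 3 − 1.5214 = 1.48 h.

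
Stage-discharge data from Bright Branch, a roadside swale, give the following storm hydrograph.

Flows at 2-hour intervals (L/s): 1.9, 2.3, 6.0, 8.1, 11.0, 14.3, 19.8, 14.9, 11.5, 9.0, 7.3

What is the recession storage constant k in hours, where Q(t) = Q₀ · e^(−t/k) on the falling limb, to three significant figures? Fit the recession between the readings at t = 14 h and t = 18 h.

k ≈ 7.93 h

On the falling limb, Q drops from 14.9 to 9.0 L/s between t = 14 h and t = 18 h (Δt = 4 h).
k = −Δt / ln(Q₂/Q₁) = −4 / ln(9.0/14.9) = 7.93 h.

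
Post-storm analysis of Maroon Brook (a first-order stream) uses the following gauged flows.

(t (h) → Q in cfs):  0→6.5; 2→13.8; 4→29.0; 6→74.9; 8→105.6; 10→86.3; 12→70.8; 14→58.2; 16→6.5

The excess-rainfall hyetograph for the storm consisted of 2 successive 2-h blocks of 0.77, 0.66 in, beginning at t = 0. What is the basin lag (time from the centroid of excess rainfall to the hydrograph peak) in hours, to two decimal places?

Centroid of excess rainfall: t_c = Σ P_i·t̄_i / ΣP_i = 1.9231 h (block centres at 1, 3 h).
Hydrograph peak occurs at t = 8 h, so basin lag t_L = 8 − 1.9231 = 6.08 h.

t_L ≈ 6.08 h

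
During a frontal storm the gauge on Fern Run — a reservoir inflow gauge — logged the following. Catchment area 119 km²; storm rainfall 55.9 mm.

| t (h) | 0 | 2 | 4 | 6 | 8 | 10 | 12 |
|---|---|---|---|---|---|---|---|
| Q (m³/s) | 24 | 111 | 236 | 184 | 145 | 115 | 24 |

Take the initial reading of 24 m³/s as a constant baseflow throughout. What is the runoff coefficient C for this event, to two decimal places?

ΣQ_DR = 671.0 m³/s; V = ΣQ_DR·Δt = 4.831 × 10^6 m³.
Runoff depth d = V / A = 40.60 mm.
C = d / P = 40.60 / 55.9 = 0.73.

C ≈ 0.73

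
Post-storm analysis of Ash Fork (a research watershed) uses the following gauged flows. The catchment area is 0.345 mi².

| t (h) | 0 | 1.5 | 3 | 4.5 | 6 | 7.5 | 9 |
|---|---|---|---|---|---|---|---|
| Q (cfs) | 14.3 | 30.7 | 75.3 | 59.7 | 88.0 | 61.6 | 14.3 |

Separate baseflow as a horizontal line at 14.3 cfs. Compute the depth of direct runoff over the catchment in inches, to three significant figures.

d ≈ 1.64 in

Direct runoff: 0.0, 16.4, 61.0, 45.4, 73.7, 47.3, 0.0 cfs; ΣQ_DR = 243.8 cfs.
V = ΣQ_DR · Δt = 243.8 × 5400 s = 1.317 × 10^6 ft³.
Over A = 0.345 mi², depth = V / A = 1.64 in.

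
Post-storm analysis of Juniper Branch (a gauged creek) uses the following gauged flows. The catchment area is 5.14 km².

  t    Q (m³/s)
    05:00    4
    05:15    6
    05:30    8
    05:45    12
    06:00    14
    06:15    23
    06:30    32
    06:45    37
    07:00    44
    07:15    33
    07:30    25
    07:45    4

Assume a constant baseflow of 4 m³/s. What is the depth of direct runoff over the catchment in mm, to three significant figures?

d ≈ 34.0 mm

Direct runoff: 0.0, 2.0, 4.0, 8.0, 10.0, 19.0, 28.0, 33.0, 40.0, 29.0, 21.0, 0.0 m³/s; ΣQ_DR = 194.0 m³/s.
V = ΣQ_DR · Δt = 194.0 × 900 s = 1.746 × 10^5 m³.
Over A = 5.14 km², depth = V / A = 34.0 mm.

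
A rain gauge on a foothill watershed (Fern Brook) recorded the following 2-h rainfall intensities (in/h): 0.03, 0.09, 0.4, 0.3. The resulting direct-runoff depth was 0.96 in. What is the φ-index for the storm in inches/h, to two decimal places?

Only the 2 blocks with intensity above φ contribute runoff: 0.4, 0.3 in/h.
Σ(I−φ)·Δt = d  ⇒  (0.4+0.3 − 2φ)·2 = 0.96
φ = (0.7000 − 0.96/2) / 2 = 0.11 in/h.

φ ≈ 0.11 in/h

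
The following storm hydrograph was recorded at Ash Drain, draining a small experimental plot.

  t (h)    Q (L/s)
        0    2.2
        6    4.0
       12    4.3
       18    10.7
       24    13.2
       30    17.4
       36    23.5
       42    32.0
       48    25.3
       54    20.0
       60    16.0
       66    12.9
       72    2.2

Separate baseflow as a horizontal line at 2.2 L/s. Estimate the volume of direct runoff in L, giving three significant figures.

V ≈ 3.35 × 10^6 L

Direct-runoff ordinates (Q − Q_b): 0.0, 1.8, 2.1, 8.5, 11.0, 15.2, 21.3, 29.8, 23.1, 17.8, 13.8, 10.7, 0.0 L/s.
ΣQ_DR = 155.1 L/s.
With Δt = 6 h = 21600 s, V = ΣQ_DR · Δt = 155.1 × 21600 = 3.35 × 10^6 L.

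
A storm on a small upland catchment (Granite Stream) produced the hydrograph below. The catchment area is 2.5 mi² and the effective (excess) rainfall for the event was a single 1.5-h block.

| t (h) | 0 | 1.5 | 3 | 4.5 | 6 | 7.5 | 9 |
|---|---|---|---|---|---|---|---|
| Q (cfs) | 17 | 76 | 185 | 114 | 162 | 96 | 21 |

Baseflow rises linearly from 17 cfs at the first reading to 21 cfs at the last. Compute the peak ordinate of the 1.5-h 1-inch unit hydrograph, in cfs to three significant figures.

U_p ≈ 333 cfs

Direct runoff: 0.00, 58.33, 166.67, 95.00, 142.33, 75.67, 0.00 cfs; ΣQ_DR = 538.0 cfs, peak = 166.67 cfs.
Runoff depth d = ΣQ_DR·Δt / A = 538.0 × 5400 / (2.5 mi²) = 0.5002 in.
The 1-inch UH is the DRH scaled by (1 in)/d, so U_p = 166.67 × 1/0.5002 = 333 cfs.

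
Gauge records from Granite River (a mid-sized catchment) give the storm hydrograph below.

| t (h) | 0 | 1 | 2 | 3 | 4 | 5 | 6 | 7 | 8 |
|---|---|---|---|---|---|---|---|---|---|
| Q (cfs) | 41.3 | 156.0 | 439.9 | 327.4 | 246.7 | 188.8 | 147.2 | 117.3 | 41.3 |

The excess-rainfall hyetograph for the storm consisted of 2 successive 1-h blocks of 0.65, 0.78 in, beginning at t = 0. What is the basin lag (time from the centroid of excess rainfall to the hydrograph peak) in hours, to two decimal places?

t_L ≈ 0.95 h

Centroid of excess rainfall: t_c = Σ P_i·t̄_i / ΣP_i = 1.0455 h (block centres at 0.5, 1.5 h).
Hydrograph peak occurs at t = 2 h, so basin lag t_L = 2 − 1.0455 = 0.95 h.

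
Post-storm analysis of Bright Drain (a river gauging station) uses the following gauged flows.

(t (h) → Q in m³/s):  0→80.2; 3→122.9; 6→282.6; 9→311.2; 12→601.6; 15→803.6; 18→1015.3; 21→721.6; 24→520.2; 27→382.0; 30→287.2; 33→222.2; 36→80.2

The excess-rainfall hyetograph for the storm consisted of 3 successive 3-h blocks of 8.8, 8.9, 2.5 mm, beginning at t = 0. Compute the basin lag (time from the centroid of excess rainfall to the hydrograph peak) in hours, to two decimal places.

t_L ≈ 14.44 h

Centroid of excess rainfall: t_c = Σ P_i·t̄_i / ΣP_i = 3.5644 h (block centres at 1.5, 4.5, 7.5 h).
Hydrograph peak occurs at t = 18 h, so basin lag t_L = 18 − 3.5644 = 14.44 h.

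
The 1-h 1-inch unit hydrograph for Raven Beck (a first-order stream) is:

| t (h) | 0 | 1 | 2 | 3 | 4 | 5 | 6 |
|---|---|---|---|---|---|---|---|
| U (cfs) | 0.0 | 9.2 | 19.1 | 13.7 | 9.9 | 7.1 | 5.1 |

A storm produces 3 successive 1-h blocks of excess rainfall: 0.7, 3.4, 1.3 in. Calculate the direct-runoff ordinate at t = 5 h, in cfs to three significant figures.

Q ≈ 56.4 cfs

By discrete convolution, Q_j = Σ (P_i / 1 in) · U_{j−i}.
At t = 5 h (j=5): Q = (0.7/1)·7.1 + (3.4/1)·9.9 + (1.3/1)·13.7 = 56.4 cfs.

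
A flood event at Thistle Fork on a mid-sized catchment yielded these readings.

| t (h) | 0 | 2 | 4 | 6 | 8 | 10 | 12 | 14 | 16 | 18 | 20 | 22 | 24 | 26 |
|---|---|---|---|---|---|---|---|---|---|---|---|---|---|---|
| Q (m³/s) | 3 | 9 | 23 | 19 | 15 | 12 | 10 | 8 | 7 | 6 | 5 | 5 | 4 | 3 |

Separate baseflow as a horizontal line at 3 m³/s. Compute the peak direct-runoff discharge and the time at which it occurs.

Q_p = 20.0 m³/s at t = 4 h

Subtracting baseflow gives direct-runoff ordinates: 0.0, 6.0, 20.0, 16.0, 12.0, 9.0, 7.0, 5.0, 4.0, 3.0, 2.0, 2.0, 1.0, 0.0 m³/s.
The maximum is 20.0 m³/s, occurring at the reading for t = 4 h.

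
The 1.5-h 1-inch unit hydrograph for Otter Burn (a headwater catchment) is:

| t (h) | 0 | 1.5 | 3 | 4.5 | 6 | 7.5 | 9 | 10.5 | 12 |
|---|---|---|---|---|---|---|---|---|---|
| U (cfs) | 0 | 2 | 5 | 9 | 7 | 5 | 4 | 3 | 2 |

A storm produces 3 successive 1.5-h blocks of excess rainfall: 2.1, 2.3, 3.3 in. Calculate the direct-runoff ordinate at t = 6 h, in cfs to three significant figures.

Q ≈ 51.9 cfs

By discrete convolution, Q_j = Σ (P_i / 1 in) · U_{j−i}.
At t = 6 h (j=4): Q = (2.1/1)·7 + (2.3/1)·9 + (3.3/1)·5 = 51.9 cfs.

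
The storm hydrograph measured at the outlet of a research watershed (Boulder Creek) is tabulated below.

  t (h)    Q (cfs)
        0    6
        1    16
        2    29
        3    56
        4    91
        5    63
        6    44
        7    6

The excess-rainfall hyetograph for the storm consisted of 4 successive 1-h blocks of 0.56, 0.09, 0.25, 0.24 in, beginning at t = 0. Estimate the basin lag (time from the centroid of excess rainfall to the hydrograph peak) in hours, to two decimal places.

Centroid of excess rainfall: t_c = Σ P_i·t̄_i / ΣP_i = 1.6491 h (block centres at 0.5, 1.5, 2.5, 3.5 h).
Hydrograph peak occurs at t = 4 h, so basin lag t_L = 4 − 1.6491 = 2.35 h.

t_L ≈ 2.35 h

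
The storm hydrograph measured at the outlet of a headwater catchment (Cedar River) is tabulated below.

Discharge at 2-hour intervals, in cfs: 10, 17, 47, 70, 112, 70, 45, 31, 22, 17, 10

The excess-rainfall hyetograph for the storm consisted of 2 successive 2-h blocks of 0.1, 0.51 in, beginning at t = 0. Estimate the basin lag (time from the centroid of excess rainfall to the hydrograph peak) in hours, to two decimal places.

Centroid of excess rainfall: t_c = Σ P_i·t̄_i / ΣP_i = 2.6721 h (block centres at 1, 3 h).
Hydrograph peak occurs at t = 8 h, so basin lag t_L = 8 − 2.6721 = 5.33 h.

t_L ≈ 5.33 h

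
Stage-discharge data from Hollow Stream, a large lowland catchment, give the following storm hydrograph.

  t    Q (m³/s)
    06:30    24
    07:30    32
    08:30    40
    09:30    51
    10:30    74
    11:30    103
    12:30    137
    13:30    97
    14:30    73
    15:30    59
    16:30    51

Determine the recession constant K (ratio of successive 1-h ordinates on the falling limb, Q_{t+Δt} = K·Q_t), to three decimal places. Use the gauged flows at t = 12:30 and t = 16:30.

K ≈ 0.781

Using the recession-limb readings at t = 12:30 and t = 16:30: Q falls from 137 to 51 m³/s over 4 intervals.
K = (Q₂/Q₁)^(1/4) = (51/137)^(1/4) = 0.781.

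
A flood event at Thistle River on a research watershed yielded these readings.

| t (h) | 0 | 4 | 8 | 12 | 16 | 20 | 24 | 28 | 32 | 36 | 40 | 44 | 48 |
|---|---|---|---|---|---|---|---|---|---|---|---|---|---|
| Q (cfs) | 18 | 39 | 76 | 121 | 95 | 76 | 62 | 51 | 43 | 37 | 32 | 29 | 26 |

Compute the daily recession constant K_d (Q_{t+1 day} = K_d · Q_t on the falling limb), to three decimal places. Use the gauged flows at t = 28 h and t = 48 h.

K_d ≈ 0.446

Between t = 28 h and t = 48 h the flow falls from 51 to 26 cfs over 5×4 h = 20 h.
Per-interval ratio K = (26/51)^(1/5) = 0.8739; K_d = K^(24/4) = 0.446.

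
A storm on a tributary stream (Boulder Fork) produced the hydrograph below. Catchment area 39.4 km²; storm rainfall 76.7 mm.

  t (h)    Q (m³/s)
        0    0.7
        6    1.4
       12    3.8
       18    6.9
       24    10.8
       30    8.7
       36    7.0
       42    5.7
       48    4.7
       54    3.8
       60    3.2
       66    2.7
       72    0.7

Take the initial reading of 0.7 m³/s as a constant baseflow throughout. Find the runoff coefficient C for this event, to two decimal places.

ΣQ_DR = 51.00 m³/s; V = ΣQ_DR·Δt = 1.102 × 10^6 m³.
Runoff depth d = V / A = 27.96 mm.
C = d / P = 27.96 / 76.7 = 0.36.

C ≈ 0.36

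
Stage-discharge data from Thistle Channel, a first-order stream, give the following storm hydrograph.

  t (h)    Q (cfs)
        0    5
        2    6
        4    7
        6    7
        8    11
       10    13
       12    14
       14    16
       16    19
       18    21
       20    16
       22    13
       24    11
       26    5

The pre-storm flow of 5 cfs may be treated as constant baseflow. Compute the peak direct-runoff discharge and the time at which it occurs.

Subtracting baseflow gives direct-runoff ordinates: 0.0, 1.0, 2.0, 2.0, 6.0, 8.0, 9.0, 11.0, 14.0, 16.0, 11.0, 8.0, 6.0, 0.0 cfs.
The maximum is 16.0 cfs, occurring at the reading for t = 18 h.

Q_p = 16.0 cfs at t = 18 h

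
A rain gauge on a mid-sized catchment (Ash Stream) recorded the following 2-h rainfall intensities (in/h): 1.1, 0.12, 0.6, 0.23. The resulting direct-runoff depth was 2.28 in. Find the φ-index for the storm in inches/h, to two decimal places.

φ ≈ 0.28 in/h

Only the 2 blocks with intensity above φ contribute runoff: 1.1, 0.6 in/h.
Σ(I−φ)·Δt = d  ⇒  (1.1+0.6 − 2φ)·2 = 2.28
φ = (1.700 − 2.28/2) / 2 = 0.28 in/h.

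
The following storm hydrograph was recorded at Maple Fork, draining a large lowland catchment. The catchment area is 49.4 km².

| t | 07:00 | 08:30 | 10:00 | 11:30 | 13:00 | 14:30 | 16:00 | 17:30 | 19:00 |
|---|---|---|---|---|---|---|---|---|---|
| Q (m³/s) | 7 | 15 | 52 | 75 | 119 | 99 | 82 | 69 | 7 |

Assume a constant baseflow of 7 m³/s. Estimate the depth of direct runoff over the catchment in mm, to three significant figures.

d ≈ 50.5 mm

Direct runoff: 0.0, 8.0, 45.0, 68.0, 112.0, 92.0, 75.0, 62.0, 0.0 m³/s; ΣQ_DR = 462.0 m³/s.
V = ΣQ_DR · Δt = 462.0 × 5400 s = 2.495 × 10^6 m³.
Over A = 49.4 km², depth = V / A = 50.5 mm.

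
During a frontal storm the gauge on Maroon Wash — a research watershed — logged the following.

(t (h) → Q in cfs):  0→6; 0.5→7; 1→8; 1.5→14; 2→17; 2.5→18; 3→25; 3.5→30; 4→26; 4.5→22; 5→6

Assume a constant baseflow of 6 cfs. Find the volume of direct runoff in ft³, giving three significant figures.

Direct-runoff ordinates (Q − Q_b): 0.0, 1.0, 2.0, 8.0, 11.0, 12.0, 19.0, 24.0, 20.0, 16.0, 0.0 cfs.
ΣQ_DR = 113.0 cfs.
With Δt = 0.5 h = 1800 s, V = ΣQ_DR · Δt = 113.0 × 1800 = 2.03 × 10^5 ft³.

V ≈ 2.03 × 10^5 ft³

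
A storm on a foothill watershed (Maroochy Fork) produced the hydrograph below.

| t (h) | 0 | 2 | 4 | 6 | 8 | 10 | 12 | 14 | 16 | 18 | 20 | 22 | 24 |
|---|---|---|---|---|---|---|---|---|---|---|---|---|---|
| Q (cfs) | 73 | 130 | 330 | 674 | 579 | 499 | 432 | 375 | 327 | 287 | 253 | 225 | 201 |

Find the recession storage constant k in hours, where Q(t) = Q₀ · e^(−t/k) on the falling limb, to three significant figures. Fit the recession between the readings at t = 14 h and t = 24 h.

k ≈ 16.0 h

On the falling limb, Q drops from 375 to 201 cfs between t = 14 h and t = 24 h (Δt = 10 h).
k = −Δt / ln(Q₂/Q₁) = −10 / ln(201/375) = 16.0 h.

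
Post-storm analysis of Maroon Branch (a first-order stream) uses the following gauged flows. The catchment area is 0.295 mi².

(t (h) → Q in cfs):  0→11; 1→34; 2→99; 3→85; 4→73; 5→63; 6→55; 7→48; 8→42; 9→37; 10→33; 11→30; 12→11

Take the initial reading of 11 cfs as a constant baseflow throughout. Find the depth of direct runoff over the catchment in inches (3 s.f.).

d ≈ 2.51 in

Direct runoff: 0.0, 23.0, 88.0, 74.0, 62.0, 52.0, 44.0, 37.0, 31.0, 26.0, 22.0, 19.0, 0.0 cfs; ΣQ_DR = 478.0 cfs.
V = ΣQ_DR · Δt = 478.0 × 3600 s = 1.721 × 10^6 ft³.
Over A = 0.295 mi², depth = V / A = 2.51 in.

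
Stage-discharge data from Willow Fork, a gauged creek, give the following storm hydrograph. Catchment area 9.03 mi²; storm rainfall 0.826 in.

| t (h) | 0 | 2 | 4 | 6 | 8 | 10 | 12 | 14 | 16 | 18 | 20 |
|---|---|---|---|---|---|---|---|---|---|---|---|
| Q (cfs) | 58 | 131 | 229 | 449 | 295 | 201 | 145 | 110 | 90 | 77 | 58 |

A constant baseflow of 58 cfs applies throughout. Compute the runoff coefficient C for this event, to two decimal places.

ΣQ_DR = 1205 cfs; V = ΣQ_DR·Δt = 8.676 × 10^6 ft³.
Runoff depth d = V / A = 0.4136 in.
C = d / P = 0.4136 / 0.826 = 0.50.

C ≈ 0.50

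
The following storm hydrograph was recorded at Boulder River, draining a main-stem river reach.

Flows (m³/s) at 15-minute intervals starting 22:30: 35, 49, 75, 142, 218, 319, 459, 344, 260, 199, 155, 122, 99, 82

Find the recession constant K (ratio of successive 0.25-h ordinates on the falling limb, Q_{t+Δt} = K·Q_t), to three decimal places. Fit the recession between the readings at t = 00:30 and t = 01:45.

Using the recession-limb readings at t = 00:30 and t = 01:45: Q falls from 260 to 82 m³/s over 5 intervals.
K = (Q₂/Q₁)^(1/5) = (82/260)^(1/5) = 0.794.

K ≈ 0.794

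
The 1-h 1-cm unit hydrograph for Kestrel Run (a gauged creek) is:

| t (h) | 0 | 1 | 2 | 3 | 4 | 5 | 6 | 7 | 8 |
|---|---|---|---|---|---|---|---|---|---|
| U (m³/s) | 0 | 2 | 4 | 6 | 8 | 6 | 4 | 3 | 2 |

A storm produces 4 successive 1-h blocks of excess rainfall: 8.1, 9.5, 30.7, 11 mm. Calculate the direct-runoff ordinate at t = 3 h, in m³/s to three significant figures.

By discrete convolution, Q_j = Σ (P_i / 10 mm) · U_{j−i}.
At t = 3 h (j=3): Q = (8.1/10)·6 + (9.5/10)·4 + (30.7/10)·2 + (11/10)·0 = 14.8 m³/s.

Q ≈ 14.8 m³/s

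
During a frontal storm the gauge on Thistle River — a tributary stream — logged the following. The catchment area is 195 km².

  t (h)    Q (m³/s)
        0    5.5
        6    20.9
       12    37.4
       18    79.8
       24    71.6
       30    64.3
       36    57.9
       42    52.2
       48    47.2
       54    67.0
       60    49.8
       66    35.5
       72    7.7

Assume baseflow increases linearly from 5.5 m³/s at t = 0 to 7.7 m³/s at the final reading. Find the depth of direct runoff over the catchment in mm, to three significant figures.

d ≈ 56.6 mm

Direct runoff: 0.00, 15.22, 31.53, 73.75, 65.37, 57.88, 51.30, 45.42, 40.23, 59.85, 42.47, 27.98, 0.00 m³/s; ΣQ_DR = 511.0 m³/s.
V = ΣQ_DR · Δt = 511.0 × 21600 s = 1.104 × 10^7 m³.
Over A = 195 km², depth = V / A = 56.6 mm.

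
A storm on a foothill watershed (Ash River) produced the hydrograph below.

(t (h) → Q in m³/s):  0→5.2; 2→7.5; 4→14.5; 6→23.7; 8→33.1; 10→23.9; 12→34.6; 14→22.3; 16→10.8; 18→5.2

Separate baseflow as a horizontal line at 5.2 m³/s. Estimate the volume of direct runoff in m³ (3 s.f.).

V ≈ 9.27 × 10^5 m³

Direct-runoff ordinates (Q − Q_b): 0.0, 2.3, 9.3, 18.5, 27.9, 18.7, 29.4, 17.1, 5.6, 0.0 m³/s.
ΣQ_DR = 128.8 m³/s.
With Δt = 2 h = 7200 s, V = ΣQ_DR · Δt = 128.8 × 7200 = 9.27 × 10^5 m³.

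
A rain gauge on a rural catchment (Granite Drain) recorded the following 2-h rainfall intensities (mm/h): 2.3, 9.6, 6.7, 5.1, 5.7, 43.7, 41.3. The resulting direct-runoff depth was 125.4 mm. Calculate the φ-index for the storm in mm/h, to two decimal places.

Only the 2 blocks with intensity above φ contribute runoff: 43.7, 41.3 mm/h.
Σ(I−φ)·Δt = d  ⇒  (43.7+41.3 − 2φ)·2 = 125.4
φ = (85.00 − 125.4/2) / 2 = 11.15 mm/h.

φ ≈ 11.15 mm/h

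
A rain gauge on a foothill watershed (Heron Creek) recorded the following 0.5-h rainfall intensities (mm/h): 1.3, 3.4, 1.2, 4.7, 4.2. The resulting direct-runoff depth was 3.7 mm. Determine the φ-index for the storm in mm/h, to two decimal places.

Only the 3 blocks with intensity above φ contribute runoff: 3.4, 4.7, 4.2 mm/h.
Σ(I−φ)·Δt = d  ⇒  (3.4+4.7+4.2 − 3φ)·0.5 = 3.7
φ = (12.30 − 3.7/0.5) / 3 = 1.63 mm/h.

φ ≈ 1.63 mm/h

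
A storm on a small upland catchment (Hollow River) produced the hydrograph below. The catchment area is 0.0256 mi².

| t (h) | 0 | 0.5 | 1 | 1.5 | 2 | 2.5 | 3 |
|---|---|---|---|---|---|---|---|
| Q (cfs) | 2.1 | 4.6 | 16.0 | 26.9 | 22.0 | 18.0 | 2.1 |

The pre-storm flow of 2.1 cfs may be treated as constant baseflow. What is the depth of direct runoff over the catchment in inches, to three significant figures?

Direct runoff: 0.0, 2.5, 13.9, 24.8, 19.9, 15.9, 0.0 cfs; ΣQ_DR = 77.00 cfs.
V = ΣQ_DR · Δt = 77.00 × 1800 s = 1.386 × 10^5 ft³.
Over A = 0.0256 mi², depth = V / A = 2.33 in.

d ≈ 2.33 in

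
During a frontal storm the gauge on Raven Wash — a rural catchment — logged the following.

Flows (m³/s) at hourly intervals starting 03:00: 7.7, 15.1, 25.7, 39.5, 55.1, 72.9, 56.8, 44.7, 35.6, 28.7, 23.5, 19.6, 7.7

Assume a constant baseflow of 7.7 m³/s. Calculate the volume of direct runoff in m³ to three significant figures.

Direct-runoff ordinates (Q − Q_b): 0.0, 7.4, 18.0, 31.8, 47.4, 65.2, 49.1, 37.0, 27.9, 21.0, 15.8, 11.9, 0.0 m³/s.
ΣQ_DR = 332.5 m³/s.
With Δt = 1 h = 3600 s, V = ΣQ_DR · Δt = 332.5 × 3600 = 1.20 × 10^6 m³.

V ≈ 1.20 × 10^6 m³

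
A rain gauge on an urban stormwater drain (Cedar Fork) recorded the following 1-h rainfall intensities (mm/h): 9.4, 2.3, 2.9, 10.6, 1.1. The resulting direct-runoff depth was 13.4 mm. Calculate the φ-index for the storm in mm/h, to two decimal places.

φ ≈ 3.30 mm/h

Only the 2 blocks with intensity above φ contribute runoff: 9.4, 10.6 mm/h.
Σ(I−φ)·Δt = d  ⇒  (9.4+10.6 − 2φ)·1 = 13.4
φ = (20.00 − 13.4/1) / 2 = 3.30 mm/h.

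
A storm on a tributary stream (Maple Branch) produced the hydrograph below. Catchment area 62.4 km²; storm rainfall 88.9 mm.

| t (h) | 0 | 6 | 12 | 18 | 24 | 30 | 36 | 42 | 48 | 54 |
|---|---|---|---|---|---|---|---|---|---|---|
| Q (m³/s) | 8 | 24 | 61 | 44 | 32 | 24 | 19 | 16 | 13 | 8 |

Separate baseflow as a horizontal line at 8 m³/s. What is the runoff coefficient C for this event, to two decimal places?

C ≈ 0.66

ΣQ_DR = 169.0 m³/s; V = ΣQ_DR·Δt = 3.650 × 10^6 m³.
Runoff depth d = V / A = 58.50 mm.
C = d / P = 58.50 / 88.9 = 0.66.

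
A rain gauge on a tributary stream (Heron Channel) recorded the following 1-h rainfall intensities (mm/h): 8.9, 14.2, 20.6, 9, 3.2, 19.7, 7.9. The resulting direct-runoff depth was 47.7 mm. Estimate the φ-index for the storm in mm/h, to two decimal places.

Only the 6 blocks with intensity above φ contribute runoff: 8.9, 14.2, 20.6, 9, 19.7, 7.9 mm/h.
Σ(I−φ)·Δt = d  ⇒  (8.9+14.2+20.6+9+19.7+7.9 − 6φ)·1 = 47.7
φ = (80.30 − 47.7/1) / 6 = 5.43 mm/h.

φ ≈ 5.43 mm/h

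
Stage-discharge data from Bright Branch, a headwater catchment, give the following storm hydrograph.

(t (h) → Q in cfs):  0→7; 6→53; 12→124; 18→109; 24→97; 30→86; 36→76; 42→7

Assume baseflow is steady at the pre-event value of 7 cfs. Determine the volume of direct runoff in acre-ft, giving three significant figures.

Direct-runoff ordinates (Q − Q_b): 0.0, 46.0, 117.0, 102.0, 90.0, 79.0, 69.0, 0.0 cfs.
ΣQ_DR = 503.0 cfs.
With Δt = 6 h = 21600 s, V = ΣQ_DR · Δt = 503.0 × 21600 = 1.09 × 10^7 ft³ = 249 acre-ft.

V ≈ 249 acre-ft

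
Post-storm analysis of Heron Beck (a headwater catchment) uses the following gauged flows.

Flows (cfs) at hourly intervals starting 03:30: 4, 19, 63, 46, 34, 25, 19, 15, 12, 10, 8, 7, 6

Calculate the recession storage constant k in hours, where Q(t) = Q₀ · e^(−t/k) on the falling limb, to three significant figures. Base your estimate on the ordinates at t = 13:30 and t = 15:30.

k ≈ 6.95 h

On the falling limb, Q drops from 8 to 6 cfs between t = 13:30 and t = 15:30 (Δt = 2 h).
k = −Δt / ln(Q₂/Q₁) = −2 / ln(6/8) = 6.95 h.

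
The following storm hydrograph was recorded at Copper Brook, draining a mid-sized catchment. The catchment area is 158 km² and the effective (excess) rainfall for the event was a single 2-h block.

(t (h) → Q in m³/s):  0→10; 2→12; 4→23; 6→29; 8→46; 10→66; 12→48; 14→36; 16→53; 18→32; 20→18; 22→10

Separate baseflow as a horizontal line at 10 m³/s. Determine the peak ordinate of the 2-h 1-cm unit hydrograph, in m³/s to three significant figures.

U_p ≈ 46.7 m³/s

Direct runoff: 0.0, 2.0, 13.0, 19.0, 36.0, 56.0, 38.0, 26.0, 43.0, 22.0, 8.0, 0.0 m³/s; ΣQ_DR = 263.0 m³/s, peak = 56.0 m³/s.
Runoff depth d = ΣQ_DR·Δt / A = 263.0 × 7200 / (158 km²) = 11.98 mm.
The 1-cm UH is the DRH scaled by (10 mm)/d, so U_p = 56.0 × 10/11.98 = 46.7 m³/s.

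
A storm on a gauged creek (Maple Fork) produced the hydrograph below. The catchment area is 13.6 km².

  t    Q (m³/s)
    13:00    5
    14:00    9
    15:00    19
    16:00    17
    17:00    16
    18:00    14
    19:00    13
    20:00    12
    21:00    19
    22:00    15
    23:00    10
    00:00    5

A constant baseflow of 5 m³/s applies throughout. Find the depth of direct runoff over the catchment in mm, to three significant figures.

d ≈ 24.9 mm

Direct runoff: 0.0, 4.0, 14.0, 12.0, 11.0, 9.0, 8.0, 7.0, 14.0, 10.0, 5.0, 0.0 m³/s; ΣQ_DR = 94.00 m³/s.
V = ΣQ_DR · Δt = 94.00 × 3600 s = 3.384 × 10^5 m³.
Over A = 13.6 km², depth = V / A = 24.9 mm.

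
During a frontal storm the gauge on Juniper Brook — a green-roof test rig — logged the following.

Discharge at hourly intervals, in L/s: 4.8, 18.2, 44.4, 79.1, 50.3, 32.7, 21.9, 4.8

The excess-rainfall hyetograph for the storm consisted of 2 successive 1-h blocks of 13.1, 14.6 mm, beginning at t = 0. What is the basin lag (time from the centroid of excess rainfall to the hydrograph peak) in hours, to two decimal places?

Centroid of excess rainfall: t_c = Σ P_i·t̄_i / ΣP_i = 1.0271 h (block centres at 0.5, 1.5 h).
Hydrograph peak occurs at t = 3 h, so basin lag t_L = 3 − 1.0271 = 1.97 h.

t_L ≈ 1.97 h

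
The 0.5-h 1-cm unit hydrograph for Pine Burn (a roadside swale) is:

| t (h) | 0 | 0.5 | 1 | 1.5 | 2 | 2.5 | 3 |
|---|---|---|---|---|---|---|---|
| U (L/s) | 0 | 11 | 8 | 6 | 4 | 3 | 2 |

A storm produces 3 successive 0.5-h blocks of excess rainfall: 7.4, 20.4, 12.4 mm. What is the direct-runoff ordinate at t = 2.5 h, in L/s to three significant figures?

By discrete convolution, Q_j = Σ (P_i / 10 mm) · U_{j−i}.
At t = 2.5 h (j=5): Q = (7.4/10)·3 + (20.4/10)·4 + (12.4/10)·6 = 17.8 L/s.

Q ≈ 17.8 L/s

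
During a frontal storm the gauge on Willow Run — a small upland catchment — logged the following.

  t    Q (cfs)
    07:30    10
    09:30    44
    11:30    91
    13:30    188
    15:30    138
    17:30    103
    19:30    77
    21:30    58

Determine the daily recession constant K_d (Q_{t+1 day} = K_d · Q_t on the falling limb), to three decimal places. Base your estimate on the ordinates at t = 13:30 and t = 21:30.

Between t = 13:30 and t = 21:30 the flow falls from 188 to 58 cfs over 4×2 h = 8 h.
Per-interval ratio K = (58/188)^(1/4) = 0.7453; K_d = K^(24/2) = 0.029.

K_d ≈ 0.029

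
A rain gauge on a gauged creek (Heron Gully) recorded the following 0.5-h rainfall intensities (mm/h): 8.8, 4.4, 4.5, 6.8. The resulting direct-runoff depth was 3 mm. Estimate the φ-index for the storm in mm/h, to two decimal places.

φ ≈ 4.80 mm/h

Only the 2 blocks with intensity above φ contribute runoff: 8.8, 6.8 mm/h.
Σ(I−φ)·Δt = d  ⇒  (8.8+6.8 − 2φ)·0.5 = 3
φ = (15.60 − 3/0.5) / 2 = 4.80 mm/h.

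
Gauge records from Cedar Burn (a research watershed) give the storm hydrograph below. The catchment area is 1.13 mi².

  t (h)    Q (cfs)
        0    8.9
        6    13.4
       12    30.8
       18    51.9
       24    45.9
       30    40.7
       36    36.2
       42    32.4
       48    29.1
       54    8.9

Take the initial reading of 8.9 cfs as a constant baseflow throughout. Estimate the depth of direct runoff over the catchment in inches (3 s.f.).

d ≈ 1.72 in

Direct runoff: 0.0, 4.5, 21.9, 43.0, 37.0, 31.8, 27.3, 23.5, 20.2, 0.0 cfs; ΣQ_DR = 209.2 cfs.
V = ΣQ_DR · Δt = 209.2 × 21600 s = 4.519 × 10^6 ft³.
Over A = 1.13 mi², depth = V / A = 1.72 in.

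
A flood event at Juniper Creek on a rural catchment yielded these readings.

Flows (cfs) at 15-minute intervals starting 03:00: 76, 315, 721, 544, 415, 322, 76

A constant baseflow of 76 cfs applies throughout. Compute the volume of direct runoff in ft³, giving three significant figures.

Direct-runoff ordinates (Q − Q_b): 0.0, 239.0, 645.0, 468.0, 339.0, 246.0, 0.0 cfs.
ΣQ_DR = 1937 cfs.
With Δt = 0.25 h = 900 s, V = ΣQ_DR · Δt = 1937 × 900 = 1.74 × 10^6 ft³.

V ≈ 1.74 × 10^6 ft³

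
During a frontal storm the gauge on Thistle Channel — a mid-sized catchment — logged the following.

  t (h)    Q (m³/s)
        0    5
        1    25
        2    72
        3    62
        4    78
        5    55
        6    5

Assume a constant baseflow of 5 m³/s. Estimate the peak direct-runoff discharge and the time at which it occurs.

Q_p = 73.0 m³/s at t = 4 h

Subtracting baseflow gives direct-runoff ordinates: 0.0, 20.0, 67.0, 57.0, 73.0, 50.0, 0.0 m³/s.
The maximum is 73.0 m³/s, occurring at the reading for t = 4 h.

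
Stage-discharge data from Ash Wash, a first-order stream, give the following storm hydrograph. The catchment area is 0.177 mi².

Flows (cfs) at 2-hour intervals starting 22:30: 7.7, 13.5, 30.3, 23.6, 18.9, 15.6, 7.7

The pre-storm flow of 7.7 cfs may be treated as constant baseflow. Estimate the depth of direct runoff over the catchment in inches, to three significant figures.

Direct runoff: 0.0, 5.8, 22.6, 15.9, 11.2, 7.9, 0.0 cfs; ΣQ_DR = 63.40 cfs.
V = ΣQ_DR · Δt = 63.40 × 7200 s = 4.565 × 10^5 ft³.
Over A = 0.177 mi², depth = V / A = 1.11 in.

d ≈ 1.11 in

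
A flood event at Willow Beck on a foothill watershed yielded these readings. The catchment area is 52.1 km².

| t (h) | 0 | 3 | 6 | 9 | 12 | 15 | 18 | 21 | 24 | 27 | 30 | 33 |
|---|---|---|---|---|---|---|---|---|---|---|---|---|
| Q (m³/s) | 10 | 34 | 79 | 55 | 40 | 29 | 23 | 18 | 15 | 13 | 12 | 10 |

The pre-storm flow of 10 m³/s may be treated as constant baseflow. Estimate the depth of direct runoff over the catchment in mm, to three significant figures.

Direct runoff: 0.0, 24.0, 69.0, 45.0, 30.0, 19.0, 13.0, 8.0, 5.0, 3.0, 2.0, 0.0 m³/s; ΣQ_DR = 218.0 m³/s.
V = ΣQ_DR · Δt = 218.0 × 10800 s = 2.354 × 10^6 m³.
Over A = 52.1 km², depth = V / A = 45.2 mm.

d ≈ 45.2 mm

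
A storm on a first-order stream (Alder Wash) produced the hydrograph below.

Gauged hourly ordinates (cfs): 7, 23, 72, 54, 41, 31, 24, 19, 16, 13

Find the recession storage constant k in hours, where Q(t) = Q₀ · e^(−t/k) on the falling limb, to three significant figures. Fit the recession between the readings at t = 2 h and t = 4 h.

k ≈ 3.55 h

On the falling limb, Q drops from 72 to 41 cfs between t = 2 h and t = 4 h (Δt = 2 h).
k = −Δt / ln(Q₂/Q₁) = −2 / ln(41/72) = 3.55 h.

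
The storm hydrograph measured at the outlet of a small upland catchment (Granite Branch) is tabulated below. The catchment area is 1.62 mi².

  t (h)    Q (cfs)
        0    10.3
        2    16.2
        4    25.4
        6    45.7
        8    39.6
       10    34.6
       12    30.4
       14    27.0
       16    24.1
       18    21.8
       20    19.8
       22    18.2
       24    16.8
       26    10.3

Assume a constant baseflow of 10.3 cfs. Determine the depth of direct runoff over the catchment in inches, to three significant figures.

d ≈ 0.375 in

Direct runoff: 0.0, 5.9, 15.1, 35.4, 29.3, 24.3, 20.1, 16.7, 13.8, 11.5, 9.5, 7.9, 6.5, 0.0 cfs; ΣQ_DR = 196.0 cfs.
V = ΣQ_DR · Δt = 196.0 × 7200 s = 1.411 × 10^6 ft³.
Over A = 1.62 mi², depth = V / A = 0.375 in.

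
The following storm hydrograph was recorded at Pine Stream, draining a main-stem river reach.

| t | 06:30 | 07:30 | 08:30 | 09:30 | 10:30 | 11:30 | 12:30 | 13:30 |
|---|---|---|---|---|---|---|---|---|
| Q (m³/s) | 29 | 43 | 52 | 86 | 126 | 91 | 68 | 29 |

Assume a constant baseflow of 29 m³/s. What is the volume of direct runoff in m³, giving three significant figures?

V ≈ 1.05 × 10^6 m³

Direct-runoff ordinates (Q − Q_b): 0.0, 14.0, 23.0, 57.0, 97.0, 62.0, 39.0, 0.0 m³/s.
ΣQ_DR = 292.0 m³/s.
With Δt = 1 h = 3600 s, V = ΣQ_DR · Δt = 292.0 × 3600 = 1.05 × 10^6 m³.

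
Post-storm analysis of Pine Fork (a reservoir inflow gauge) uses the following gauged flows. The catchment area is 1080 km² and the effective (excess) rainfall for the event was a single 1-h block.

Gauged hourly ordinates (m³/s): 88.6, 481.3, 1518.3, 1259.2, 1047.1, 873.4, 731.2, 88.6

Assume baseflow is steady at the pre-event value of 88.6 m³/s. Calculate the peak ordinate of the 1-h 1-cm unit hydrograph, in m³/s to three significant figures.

Direct runoff: 0.0, 392.7, 1429.7, 1170.6, 958.5, 784.8, 642.6, 0.0 m³/s; ΣQ_DR = 5379 m³/s, peak = 1429.7 m³/s.
Runoff depth d = ΣQ_DR·Δt / A = 5379 × 3600 / (1080 km²) = 17.93 mm.
The 1-cm UH is the DRH scaled by (10 mm)/d, so U_p = 1429.7 × 10/17.93 = 797 m³/s.

U_p ≈ 797 m³/s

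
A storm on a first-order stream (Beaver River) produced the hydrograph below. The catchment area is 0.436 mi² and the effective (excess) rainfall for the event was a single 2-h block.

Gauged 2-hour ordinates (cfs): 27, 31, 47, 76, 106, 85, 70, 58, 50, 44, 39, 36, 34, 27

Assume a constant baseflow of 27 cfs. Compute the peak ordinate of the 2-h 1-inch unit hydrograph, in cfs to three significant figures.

Direct runoff: 0.0, 4.0, 20.0, 49.0, 79.0, 58.0, 43.0, 31.0, 23.0, 17.0, 12.0, 9.0, 7.0, 0.0 cfs; ΣQ_DR = 352.0 cfs, peak = 79.0 cfs.
Runoff depth d = ΣQ_DR·Δt / A = 352.0 × 7200 / (0.436 mi²) = 2.502 in.
The 1-inch UH is the DRH scaled by (1 in)/d, so U_p = 79.0 × 1/2.502 = 31.6 cfs.

U_p ≈ 31.6 cfs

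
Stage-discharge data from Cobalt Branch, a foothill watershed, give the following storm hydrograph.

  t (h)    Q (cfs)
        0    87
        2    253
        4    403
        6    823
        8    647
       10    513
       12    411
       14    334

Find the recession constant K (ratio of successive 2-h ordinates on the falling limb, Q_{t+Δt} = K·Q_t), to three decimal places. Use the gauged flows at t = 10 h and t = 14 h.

Using the recession-limb readings at t = 10 h and t = 14 h: Q falls from 513 to 334 cfs over 2 intervals.
K = (Q₂/Q₁)^(1/2) = (334/513)^(1/2) = 0.807.

K ≈ 0.807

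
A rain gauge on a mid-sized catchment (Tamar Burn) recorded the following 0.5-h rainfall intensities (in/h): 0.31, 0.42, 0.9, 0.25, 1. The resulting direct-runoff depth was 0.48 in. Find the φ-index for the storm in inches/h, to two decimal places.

φ ≈ 0.47 in/h

Only the 2 blocks with intensity above φ contribute runoff: 0.9, 1 in/h.
Σ(I−φ)·Δt = d  ⇒  (0.9+1 − 2φ)·0.5 = 0.48
φ = (1.900 − 0.48/0.5) / 2 = 0.47 in/h.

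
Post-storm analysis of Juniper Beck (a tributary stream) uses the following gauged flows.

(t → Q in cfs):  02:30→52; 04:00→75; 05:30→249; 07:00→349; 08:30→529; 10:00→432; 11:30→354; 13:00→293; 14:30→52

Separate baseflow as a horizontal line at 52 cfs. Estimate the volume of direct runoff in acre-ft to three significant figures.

V ≈ 238 acre-ft

Direct-runoff ordinates (Q − Q_b): 0.0, 23.0, 197.0, 297.0, 477.0, 380.0, 302.0, 241.0, 0.0 cfs.
ΣQ_DR = 1917 cfs.
With Δt = 1.5 h = 5400 s, V = ΣQ_DR · Δt = 1917 × 5400 = 1.04 × 10^7 ft³ = 238 acre-ft.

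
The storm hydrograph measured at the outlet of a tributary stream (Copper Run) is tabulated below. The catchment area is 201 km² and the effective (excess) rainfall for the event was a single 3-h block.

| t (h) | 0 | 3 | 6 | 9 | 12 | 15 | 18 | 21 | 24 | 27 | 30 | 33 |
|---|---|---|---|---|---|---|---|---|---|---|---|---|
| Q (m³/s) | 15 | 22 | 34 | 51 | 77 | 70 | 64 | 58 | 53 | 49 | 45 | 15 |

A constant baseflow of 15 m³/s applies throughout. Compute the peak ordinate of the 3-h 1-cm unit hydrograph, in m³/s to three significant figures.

U_p ≈ 30.9 m³/s

Direct runoff: 0.0, 7.0, 19.0, 36.0, 62.0, 55.0, 49.0, 43.0, 38.0, 34.0, 30.0, 0.0 m³/s; ΣQ_DR = 373.0 m³/s, peak = 62.0 m³/s.
Runoff depth d = ΣQ_DR·Δt / A = 373.0 × 10800 / (201 km²) = 20.04 mm.
The 1-cm UH is the DRH scaled by (10 mm)/d, so U_p = 62.0 × 10/20.04 = 30.9 m³/s.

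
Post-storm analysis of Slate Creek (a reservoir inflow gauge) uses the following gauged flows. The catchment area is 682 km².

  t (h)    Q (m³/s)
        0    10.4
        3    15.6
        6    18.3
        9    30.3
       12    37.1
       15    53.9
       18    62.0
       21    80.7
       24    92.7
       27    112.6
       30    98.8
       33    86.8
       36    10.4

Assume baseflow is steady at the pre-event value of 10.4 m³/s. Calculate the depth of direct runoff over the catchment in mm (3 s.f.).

Direct runoff: 0.0, 5.2, 7.9, 19.9, 26.7, 43.5, 51.6, 70.3, 82.3, 102.2, 88.4, 76.4, 0.0 m³/s; ΣQ_DR = 574.4 m³/s.
V = ΣQ_DR · Δt = 574.4 × 10800 s = 6.204 × 10^6 m³.
Over A = 682 km², depth = V / A = 9.10 mm.

d ≈ 9.10 mm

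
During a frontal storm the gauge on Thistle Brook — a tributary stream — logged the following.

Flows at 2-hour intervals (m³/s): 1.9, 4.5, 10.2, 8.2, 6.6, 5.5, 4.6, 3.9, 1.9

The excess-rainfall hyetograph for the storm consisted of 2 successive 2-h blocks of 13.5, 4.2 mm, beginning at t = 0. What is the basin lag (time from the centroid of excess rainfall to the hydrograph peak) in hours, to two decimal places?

Centroid of excess rainfall: t_c = Σ P_i·t̄_i / ΣP_i = 1.4746 h (block centres at 1, 3 h).
Hydrograph peak occurs at t = 4 h, so basin lag t_L = 4 − 1.4746 = 2.53 h.

t_L ≈ 2.53 h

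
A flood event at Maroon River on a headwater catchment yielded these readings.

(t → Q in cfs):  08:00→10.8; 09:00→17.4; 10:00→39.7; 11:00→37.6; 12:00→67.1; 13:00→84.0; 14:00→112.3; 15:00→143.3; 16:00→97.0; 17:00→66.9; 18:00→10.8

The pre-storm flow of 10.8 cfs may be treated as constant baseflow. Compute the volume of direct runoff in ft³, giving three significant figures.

Direct-runoff ordinates (Q − Q_b): 0.0, 6.6, 28.9, 26.8, 56.3, 73.2, 101.5, 132.5, 86.2, 56.1, 0.0 cfs.
ΣQ_DR = 568.1 cfs.
With Δt = 1 h = 3600 s, V = ΣQ_DR · Δt = 568.1 × 3600 = 2.05 × 10^6 ft³.

V ≈ 2.05 × 10^6 ft³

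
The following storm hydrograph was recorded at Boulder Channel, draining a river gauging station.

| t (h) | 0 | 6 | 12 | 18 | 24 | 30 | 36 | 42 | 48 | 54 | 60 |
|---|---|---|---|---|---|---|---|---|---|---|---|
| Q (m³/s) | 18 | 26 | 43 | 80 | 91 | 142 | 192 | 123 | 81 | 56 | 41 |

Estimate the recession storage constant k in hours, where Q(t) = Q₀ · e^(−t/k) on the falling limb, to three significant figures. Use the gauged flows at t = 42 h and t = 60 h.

On the falling limb, Q drops from 123 to 41 m³/s between t = 42 h and t = 60 h (Δt = 18 h).
k = −Δt / ln(Q₂/Q₁) = −18 / ln(41/123) = 16.4 h.

k ≈ 16.4 h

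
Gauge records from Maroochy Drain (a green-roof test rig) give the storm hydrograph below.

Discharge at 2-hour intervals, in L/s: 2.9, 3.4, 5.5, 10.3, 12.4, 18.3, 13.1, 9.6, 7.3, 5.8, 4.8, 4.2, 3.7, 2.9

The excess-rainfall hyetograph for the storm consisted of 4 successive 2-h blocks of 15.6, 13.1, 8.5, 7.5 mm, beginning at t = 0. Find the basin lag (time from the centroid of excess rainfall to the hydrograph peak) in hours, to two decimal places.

t_L ≈ 6.65 h

Centroid of excess rainfall: t_c = Σ P_i·t̄_i / ΣP_i = 3.3535 h (block centres at 1, 3, 5, 7 h).
Hydrograph peak occurs at t = 10 h, so basin lag t_L = 10 − 3.3535 = 6.65 h.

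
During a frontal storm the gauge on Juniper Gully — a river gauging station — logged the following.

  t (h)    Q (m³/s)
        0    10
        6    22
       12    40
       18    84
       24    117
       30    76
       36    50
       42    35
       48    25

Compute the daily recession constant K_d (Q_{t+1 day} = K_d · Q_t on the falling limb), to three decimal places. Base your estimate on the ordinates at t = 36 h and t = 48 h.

Between t = 36 h and t = 48 h the flow falls from 50 to 25 m³/s over 2×6 h = 12 h.
Per-interval ratio K = (25/50)^(1/2) = 0.7071; K_d = K^(24/6) = 0.250.

K_d ≈ 0.250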